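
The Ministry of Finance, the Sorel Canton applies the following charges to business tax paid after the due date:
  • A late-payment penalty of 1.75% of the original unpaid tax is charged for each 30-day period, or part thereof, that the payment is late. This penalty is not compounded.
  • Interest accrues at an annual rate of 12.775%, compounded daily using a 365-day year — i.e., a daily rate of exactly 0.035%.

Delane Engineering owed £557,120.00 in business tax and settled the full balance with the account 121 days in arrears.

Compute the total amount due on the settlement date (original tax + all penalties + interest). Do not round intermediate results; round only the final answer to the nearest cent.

Penalty periods: ⌈121/30⌉ = 5; penalty = 5 × 1.75% × £557,120.00 = £48,748.00
Interest: £557,120.00 × ((1 + 0.00035)^121 − 1) = £557,120.00 × 0.04325183… = £24,096.4571…
Total = £557,120.00 + £48,748.0000 + £24,096.4571… = £629,964.46

£629,964.46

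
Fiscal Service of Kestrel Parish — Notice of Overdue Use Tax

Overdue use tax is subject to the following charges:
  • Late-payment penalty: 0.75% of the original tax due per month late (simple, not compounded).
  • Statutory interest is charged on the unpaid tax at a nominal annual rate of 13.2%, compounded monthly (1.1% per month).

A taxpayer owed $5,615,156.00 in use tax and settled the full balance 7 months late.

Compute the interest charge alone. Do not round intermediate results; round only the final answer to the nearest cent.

Interest: $5,615,156.00 × ((1 + 0.011)^7 − 1) = $5,615,156.00 × 0.0795881… = $446,899.6019…

$446,899.60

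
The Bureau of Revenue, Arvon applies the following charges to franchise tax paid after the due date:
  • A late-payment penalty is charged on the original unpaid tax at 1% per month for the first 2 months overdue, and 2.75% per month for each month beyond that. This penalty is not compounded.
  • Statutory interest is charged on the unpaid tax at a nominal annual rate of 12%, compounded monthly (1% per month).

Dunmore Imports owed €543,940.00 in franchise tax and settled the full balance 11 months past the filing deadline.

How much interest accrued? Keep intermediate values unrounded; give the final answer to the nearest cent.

€62,916.64

Interest: €543,940.00 × ((1 + 0.01)^11 − 1) = €543,940.00 × 0.1156683… = €62,916.6405…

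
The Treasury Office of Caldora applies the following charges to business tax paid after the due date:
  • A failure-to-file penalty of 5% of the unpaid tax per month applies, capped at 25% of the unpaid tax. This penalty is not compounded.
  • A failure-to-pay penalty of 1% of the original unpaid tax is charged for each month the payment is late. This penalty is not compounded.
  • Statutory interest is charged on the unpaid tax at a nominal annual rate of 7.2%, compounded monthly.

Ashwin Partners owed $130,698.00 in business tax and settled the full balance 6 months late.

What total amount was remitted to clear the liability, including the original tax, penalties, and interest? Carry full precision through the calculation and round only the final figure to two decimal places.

$175,990.65

Failure-to-file: 6 × 5% × $130,698.00 = $39,209.40, capped at 25% × $130,698.00 = $32,674.50
Failure-to-pay penalty: 6 × 1% × $130,698.00 = $7,841.88
Interest (7.2%/yr ÷ 12 = 0.6%/month): $130,698.00 × ((1 + 0.006)^6 − 1) = $4,776.2721…
Total = $130,698.00 + $40,516.3800 + $4,776.2721… = $175,990.65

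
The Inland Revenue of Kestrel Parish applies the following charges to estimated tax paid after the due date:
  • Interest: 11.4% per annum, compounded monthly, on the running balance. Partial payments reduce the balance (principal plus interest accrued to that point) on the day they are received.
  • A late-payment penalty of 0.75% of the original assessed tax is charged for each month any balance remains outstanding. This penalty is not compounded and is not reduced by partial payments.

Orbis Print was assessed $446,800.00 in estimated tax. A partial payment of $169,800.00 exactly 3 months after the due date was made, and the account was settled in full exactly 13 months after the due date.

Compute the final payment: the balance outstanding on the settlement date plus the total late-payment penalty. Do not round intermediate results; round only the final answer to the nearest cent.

Monthly rate = 11.4% ÷ 12 = 0.95%
Balance at month 3: $446,800.0000 × (1 + 0.0095)^3 = $459,655.1542…
After $169,800.00 payment: $459,655.1542… − $169,800.00 = $289,855.1542…
Balance at month 13: $289,855.1542… × (1 + 0.0095)^10 = $318,598.8913…
Penalty: 13 × 0.75% × $446,800.00 = $43,563.00
Final settlement = outstanding balance + penalty = $318,598.8913… + $43,563.00 = $362,161.89

$362,161.89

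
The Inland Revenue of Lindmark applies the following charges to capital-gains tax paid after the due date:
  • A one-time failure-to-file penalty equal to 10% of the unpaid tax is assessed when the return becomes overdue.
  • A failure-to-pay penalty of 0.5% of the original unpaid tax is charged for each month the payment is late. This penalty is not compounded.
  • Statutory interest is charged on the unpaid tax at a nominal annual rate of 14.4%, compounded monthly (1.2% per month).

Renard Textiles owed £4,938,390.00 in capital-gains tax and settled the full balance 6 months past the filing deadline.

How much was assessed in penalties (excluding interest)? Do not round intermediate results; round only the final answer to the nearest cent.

£641,990.70

Failure-to-file penalty: 10% × £4,938,390.00 = £493,839.00
Failure-to-pay penalty: 6 × 0.5% × £4,938,390.00 = £148,151.70
Total penalty = £493,839.00 + £148,151.70 = £641,990.70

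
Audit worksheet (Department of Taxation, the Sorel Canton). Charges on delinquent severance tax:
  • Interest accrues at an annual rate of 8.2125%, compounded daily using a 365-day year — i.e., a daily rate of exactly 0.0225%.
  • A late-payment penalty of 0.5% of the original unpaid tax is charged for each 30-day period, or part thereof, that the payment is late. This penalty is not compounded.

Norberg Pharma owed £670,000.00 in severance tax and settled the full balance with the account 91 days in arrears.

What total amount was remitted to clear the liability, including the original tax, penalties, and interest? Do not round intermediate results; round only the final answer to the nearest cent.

£697,258.08

Penalty periods: ⌈91/30⌉ = 4; penalty = 4 × 0.5% × £670,000.00 = £13,400.00
Interest: £670,000.00 × ((1 + 0.000225)^91 − 1) = £670,000.00 × 0.02068370… = £13,858.0790…
Total = £670,000.00 + £13,400.0000 + £13,858.0790… = £697,258.08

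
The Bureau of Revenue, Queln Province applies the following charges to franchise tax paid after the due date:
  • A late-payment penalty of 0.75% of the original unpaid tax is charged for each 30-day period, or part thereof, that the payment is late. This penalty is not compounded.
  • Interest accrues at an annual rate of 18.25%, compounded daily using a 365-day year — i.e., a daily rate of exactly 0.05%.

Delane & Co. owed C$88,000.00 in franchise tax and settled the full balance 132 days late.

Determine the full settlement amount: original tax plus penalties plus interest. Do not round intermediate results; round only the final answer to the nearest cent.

C$97,302.40

Penalty periods: ⌈132/30⌉ = 5; penalty = 5 × 0.75% × C$88,000.00 = C$3,300.00
Interest: C$88,000.00 × ((1 + 0.0005)^132 − 1) = C$88,000.00 × 0.06820910… = C$6,002.4006…
Total = C$88,000.00 + C$3,300.0000 + C$6,002.4006… = C$97,302.40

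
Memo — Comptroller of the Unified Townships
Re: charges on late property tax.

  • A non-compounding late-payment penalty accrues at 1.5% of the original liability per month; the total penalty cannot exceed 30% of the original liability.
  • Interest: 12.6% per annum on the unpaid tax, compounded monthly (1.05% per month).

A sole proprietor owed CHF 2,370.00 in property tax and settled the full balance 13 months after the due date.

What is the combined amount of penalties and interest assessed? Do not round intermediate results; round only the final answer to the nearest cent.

CHF 806.84

Penalty: 13 × 1.5% × CHF 2,370.00 = CHF 462.15 (below the 30% cap of CHF 711.00)
Interest: CHF 2,370.00 × ((1 + 0.0105)^13 − 1) = CHF 2,370.00 × 0.1454394… = CHF 344.6915…
Penalties + interest = CHF 462.1500 + CHF 344.6915… = CHF 806.84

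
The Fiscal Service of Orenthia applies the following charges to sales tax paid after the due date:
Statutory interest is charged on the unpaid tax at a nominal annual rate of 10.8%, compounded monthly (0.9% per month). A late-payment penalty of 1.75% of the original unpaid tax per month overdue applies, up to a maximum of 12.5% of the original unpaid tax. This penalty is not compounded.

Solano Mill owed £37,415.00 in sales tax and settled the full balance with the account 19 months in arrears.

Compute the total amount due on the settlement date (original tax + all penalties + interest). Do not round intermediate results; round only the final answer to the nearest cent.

Penalty (uncapped): 19 × 1.75% × £37,415.00 = £12,440.49…; cap = 12.5% × £37,415.00 = £4,676.88… → penalty = £4,676.88…
Interest: £37,415.00 × ((1 + 0.009)^19 − 1) = £37,415.00 × 0.1855835… = £6,943.6079…
Total = £37,415.00 + £4,676.8750 + £6,943.6079… = £49,035.48

£49,035.48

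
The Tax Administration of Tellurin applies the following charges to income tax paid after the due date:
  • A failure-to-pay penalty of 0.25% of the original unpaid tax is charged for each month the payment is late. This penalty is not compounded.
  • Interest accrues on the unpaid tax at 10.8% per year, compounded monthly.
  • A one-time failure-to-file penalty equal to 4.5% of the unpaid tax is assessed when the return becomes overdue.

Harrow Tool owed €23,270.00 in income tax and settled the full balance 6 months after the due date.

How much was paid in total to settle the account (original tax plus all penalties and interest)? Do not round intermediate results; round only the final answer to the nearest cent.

Failure-to-file penalty: 4.5% × €23,270.00 = €1,047.15
Failure-to-pay penalty = 0.25% × €23,270.00 × 6 mo = €349.05
Interest (10.8%/yr ÷ 12 = 0.9%/month): €23,270.00 × ((1 + 0.009)^6 − 1) = €1,285.1946…
Total = €23,270.00 + €1,396.2000 + €1,285.1946… = €25,951.39

€25,951.39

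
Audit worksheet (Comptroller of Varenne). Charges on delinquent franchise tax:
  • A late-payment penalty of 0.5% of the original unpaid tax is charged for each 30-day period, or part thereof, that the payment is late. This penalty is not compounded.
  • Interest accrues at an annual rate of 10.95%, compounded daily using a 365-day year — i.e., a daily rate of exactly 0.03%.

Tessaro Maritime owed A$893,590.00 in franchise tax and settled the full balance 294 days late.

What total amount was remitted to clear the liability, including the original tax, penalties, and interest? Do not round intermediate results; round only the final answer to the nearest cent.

A$1,020,651.43

Penalty periods: ⌈294/30⌉ = 10; penalty = 10 × 0.5% × A$893,590.00 = A$44,679.50
Interest: A$893,590.00 × ((1 + 0.0003)^294 − 1) = A$893,590.00 × 0.09219209… = A$82,381.9338…
Total = A$893,590.00 + A$44,679.5000 + A$82,381.9338… = A$1,020,651.43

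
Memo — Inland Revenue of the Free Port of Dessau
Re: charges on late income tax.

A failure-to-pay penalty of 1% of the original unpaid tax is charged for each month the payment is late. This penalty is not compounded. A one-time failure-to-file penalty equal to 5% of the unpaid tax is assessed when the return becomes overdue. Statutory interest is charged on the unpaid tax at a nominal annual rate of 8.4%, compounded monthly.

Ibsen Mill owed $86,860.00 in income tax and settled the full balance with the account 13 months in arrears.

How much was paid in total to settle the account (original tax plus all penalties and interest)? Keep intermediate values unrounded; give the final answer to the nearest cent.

Failure-to-file penalty: 5% × $86,860.00 = $4,343.00
Failure-to-pay penalty = 1% × $86,860.00 × 13 mo = $11,291.80
Interest (8.4%/yr ÷ 12 = 0.7%/month): $86,860.00 × ((1 + 0.007)^13 − 1) = $8,244.9107…
Total = $86,860.00 + $15,634.8000 + $8,244.9107… = $110,739.71

$110,739.71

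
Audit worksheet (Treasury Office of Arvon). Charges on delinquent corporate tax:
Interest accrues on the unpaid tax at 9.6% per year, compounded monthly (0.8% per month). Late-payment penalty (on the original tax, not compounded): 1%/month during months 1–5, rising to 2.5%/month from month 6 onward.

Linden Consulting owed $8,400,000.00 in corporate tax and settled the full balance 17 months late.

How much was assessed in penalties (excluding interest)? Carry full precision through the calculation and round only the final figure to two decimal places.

$2,940,000.00

Penalty, months 1–5: 5 × 1% × $8,400,000.00 = $420,000.00
Penalty, months 6–17: 12 × 2.5% × $8,400,000.00 = $2,520,000.00
Total penalty = $420,000.00 + $2,520,000.00 = $2,940,000.00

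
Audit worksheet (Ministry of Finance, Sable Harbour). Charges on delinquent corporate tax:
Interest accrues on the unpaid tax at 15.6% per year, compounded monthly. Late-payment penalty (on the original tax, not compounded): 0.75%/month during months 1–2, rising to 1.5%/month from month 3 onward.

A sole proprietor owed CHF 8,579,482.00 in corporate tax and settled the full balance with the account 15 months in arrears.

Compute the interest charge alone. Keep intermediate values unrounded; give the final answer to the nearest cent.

CHF 1,834,162.50

Interest (15.6%/yr ÷ 12 = 1.3%/month): CHF 8,579,482.00 × ((1 + 0.013)^15 − 1) = CHF 1,834,162.5031…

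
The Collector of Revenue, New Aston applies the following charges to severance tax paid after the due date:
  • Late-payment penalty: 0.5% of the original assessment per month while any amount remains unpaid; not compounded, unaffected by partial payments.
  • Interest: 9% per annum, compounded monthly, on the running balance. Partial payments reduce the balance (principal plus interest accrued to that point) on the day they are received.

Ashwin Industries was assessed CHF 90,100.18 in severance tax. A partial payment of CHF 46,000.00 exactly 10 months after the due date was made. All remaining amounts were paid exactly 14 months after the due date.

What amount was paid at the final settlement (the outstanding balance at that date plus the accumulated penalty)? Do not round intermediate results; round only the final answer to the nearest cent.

Monthly rate = 9% ÷ 12 = 0.75%
Balance at month 10: CHF 90,100.1800 × (1 + 0.0075)^10 = CHF 97,090.3813…
After CHF 46,000.00 payment: CHF 97,090.3813… − CHF 46,000.00 = CHF 51,090.3813…
Balance at month 14: CHF 51,090.3813… × (1 + 0.0075)^4 = CHF 52,640.4221…
Penalty: 14 × 0.5% × CHF 90,100.18 = CHF 6,307.01…
Final settlement = outstanding balance + penalty = CHF 52,640.4221… + CHF 6,307.01… = CHF 58,947.43

CHF 58,947.43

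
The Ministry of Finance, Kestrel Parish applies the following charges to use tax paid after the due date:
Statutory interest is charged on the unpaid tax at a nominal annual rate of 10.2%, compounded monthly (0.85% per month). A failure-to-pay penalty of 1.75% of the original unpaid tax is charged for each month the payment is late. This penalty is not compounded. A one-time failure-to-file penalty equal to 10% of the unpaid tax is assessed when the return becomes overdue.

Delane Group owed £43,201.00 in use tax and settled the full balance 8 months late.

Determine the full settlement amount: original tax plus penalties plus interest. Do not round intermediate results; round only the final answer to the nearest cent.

£56,595.81

Failure-to-file penalty: 10% × £43,201.00 = £4,320.10
Failure-to-pay penalty = 1.75% × £43,201.00 × 8 mo = £6,048.14
Interest: £43,201.00 × ((1 + 0.0085)^8 − 1) = £43,201.00 × 0.0700578… = £3,026.5652…
Total = £43,201.00 + £10,368.2400 + £3,026.5652… = £56,595.81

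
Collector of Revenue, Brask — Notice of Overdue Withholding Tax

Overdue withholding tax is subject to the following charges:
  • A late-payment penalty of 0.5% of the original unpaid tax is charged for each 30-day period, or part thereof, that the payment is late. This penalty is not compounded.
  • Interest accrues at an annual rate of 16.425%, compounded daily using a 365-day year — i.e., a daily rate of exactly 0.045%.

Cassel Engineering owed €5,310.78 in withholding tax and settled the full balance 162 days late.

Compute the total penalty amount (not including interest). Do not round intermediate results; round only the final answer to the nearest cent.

Penalty periods: ⌈162/30⌉ = 6; penalty = 6 × 0.5% × €5,310.78 = €159.32…

€159.32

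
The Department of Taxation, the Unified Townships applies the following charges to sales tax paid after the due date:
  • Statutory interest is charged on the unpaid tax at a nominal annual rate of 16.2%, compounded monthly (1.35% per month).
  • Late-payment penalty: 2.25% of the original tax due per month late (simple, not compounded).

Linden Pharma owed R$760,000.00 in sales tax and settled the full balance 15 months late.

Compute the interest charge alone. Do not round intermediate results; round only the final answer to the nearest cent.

Interest: R$760,000.00 × ((1 + 0.0135)^15 − 1) = R$760,000.00 × 0.2228024… = R$169,329.8518…

R$169,329.85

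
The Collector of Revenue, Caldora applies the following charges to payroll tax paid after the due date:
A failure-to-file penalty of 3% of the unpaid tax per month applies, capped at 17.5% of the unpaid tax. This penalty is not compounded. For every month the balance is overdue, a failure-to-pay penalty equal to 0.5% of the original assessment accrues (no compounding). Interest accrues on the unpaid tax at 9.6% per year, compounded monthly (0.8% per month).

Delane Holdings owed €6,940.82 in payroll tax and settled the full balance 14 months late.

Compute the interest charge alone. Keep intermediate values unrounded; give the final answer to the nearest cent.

€819.12

Interest: €6,940.82 × ((1 + 0.008)^14 − 1) = €6,940.82 × 0.1180145… = €819.1176…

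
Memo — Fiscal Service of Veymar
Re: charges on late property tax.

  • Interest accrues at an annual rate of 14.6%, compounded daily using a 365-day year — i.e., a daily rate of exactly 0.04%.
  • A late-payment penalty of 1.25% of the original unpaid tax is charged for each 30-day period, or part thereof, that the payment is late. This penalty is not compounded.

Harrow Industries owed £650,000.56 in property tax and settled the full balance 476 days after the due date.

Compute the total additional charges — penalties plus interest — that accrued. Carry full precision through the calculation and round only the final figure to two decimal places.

Penalty periods: ⌈476/30⌉ = 16; penalty = 16 × 1.25% × £650,000.56 = £130,000.11…
Interest: £650,000.56 × ((1 + 0.0004)^476 − 1) = £650,000.56 × 0.20968734… = £136,296.8889…
Penalties + interest = £130,000.1120 + £136,296.8889… = £266,297.00

£266,297.00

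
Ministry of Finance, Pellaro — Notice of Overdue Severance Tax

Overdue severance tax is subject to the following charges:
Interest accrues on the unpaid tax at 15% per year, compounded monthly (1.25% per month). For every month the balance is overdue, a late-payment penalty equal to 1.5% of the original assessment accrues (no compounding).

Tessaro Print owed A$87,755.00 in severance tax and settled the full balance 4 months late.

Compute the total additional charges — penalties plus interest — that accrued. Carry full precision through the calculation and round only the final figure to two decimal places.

Late-payment penalty: 4 × 1.5% × A$87,755.00 = A$5,265.30
Interest: A$87,755.00 × ((1 + 0.0125)^4 − 1) = A$87,755.00 × 0.0509453… = A$4,470.7080…
Penalties + interest = A$5,265.3000 + A$4,470.7080… = A$9,736.01

A$9,736.01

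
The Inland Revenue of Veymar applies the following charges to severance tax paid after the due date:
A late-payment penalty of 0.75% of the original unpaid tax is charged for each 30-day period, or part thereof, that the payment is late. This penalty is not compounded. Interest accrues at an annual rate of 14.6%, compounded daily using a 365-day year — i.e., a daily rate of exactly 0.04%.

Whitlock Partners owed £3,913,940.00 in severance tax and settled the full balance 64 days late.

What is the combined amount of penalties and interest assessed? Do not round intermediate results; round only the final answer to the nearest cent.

Penalty periods: ⌈64/30⌉ = 3; penalty = 3 × 0.75% × £3,913,940.00 = £88,063.65
Interest: £3,913,940.00 × ((1 + 0.0004)^64 − 1) = £3,913,940.00 × 0.02592524… = £101,469.8450…
Penalties + interest = £88,063.6500 + £101,469.8450… = £189,533.49

£189,533.49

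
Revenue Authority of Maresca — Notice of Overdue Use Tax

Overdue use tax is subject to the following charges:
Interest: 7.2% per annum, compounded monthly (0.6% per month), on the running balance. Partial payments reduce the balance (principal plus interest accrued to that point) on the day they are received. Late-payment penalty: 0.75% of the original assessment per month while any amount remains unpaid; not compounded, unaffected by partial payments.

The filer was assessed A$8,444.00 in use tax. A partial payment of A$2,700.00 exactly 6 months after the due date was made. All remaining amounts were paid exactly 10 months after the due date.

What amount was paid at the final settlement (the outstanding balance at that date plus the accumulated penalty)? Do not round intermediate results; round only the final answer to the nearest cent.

Balance at month 6: A$8,444.0000 × (1 + 0.006)^6 = A$8,752.5804…
After A$2,700.00 payment: A$8,752.5804… − A$2,700.00 = A$6,052.5804…
Balance at month 10: A$6,052.5804… × (1 + 0.006)^4 = A$6,199.1549…
Penalty: 10 × 0.75% × A$8,444.00 = A$633.30
Final settlement = outstanding balance + penalty = A$6,199.1549… + A$633.30 = A$6,832.45

A$6,832.45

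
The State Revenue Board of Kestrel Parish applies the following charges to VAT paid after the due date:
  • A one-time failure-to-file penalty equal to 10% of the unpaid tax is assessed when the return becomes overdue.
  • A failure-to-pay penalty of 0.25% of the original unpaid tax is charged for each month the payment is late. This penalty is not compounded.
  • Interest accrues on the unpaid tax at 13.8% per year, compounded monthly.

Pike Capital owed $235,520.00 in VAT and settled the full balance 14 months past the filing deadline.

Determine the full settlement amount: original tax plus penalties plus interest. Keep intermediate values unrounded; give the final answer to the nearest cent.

Failure-to-file penalty: 10% × $235,520.00 = $23,552.00
Failure-to-pay penalty: 14 × 0.25% × $235,520.00 = $8,243.20
Interest (13.8%/yr ÷ 12 = 1.15%/month): $235,520.00 × ((1 + 0.0115)^14 − 1) = $40,887.7477…
Total = $235,520.00 + $31,795.2000 + $40,887.7477… = $308,202.95

$308,202.95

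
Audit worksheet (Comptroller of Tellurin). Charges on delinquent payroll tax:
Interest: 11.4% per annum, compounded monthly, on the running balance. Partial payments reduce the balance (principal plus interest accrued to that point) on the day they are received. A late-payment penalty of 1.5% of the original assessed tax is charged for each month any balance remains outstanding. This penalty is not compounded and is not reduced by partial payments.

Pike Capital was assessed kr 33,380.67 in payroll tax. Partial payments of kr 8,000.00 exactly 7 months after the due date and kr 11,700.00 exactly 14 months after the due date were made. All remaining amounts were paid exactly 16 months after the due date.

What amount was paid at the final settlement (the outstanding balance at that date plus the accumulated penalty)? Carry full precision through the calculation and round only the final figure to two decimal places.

kr 26,210.01

Monthly rate = 11.4% ÷ 12 = 0.95%
Balance at month 7: kr 33,380.6700 × (1 + 0.0095)^7 = kr 35,664.7605…
After kr 8,000.00 payment: kr 35,664.7605… − kr 8,000.00 = kr 27,664.7605…
Balance at month 14: kr 27,664.7605… × (1 + 0.0095)^7 = kr 29,557.7368…
After kr 11,700.00 payment: kr 29,557.7368… − kr 11,700.00 = kr 17,857.7368…
Balance at month 16: kr 17,857.7368… × (1 + 0.0095)^2 = kr 18,198.6455…
Penalty: 16 × 1.5% × kr 33,380.67 = kr 8,011.36…
Final settlement = outstanding balance + penalty = kr 18,198.6455… + kr 8,011.36… = kr 26,210.01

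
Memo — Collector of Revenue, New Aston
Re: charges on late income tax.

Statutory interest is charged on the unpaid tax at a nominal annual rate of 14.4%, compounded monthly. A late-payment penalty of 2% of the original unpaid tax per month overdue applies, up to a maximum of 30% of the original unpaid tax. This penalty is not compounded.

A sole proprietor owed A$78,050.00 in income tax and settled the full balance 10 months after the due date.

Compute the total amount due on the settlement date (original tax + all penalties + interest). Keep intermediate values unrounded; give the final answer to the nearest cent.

Penalty: 10 × 2% × A$78,050.00 = A$15,610.00 (below the 30% cap of A$23,415.00)
Interest (14.4%/yr ÷ 12 = 1.2%/month): A$78,050.00 × ((1 + 0.012)^10 − 1) = A$9,888.2933…
Total = A$78,050.00 + A$15,610.0000 + A$9,888.2933… = A$103,548.29

A$103,548.29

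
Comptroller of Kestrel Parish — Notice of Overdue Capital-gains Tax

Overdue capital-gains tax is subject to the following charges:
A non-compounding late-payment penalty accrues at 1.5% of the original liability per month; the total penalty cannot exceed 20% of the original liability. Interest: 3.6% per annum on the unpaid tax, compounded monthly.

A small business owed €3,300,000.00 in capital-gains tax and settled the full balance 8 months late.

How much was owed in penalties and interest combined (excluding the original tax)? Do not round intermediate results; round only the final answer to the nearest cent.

Penalty: 8 × 1.5% × €3,300,000.00 = €396,000.00 (below the 20% cap of €660,000.00)
Interest (3.6%/yr ÷ 12 = 0.3%/month): €3,300,000.00 × ((1 + 0.003)^8 − 1) = €80,036.6084…
Penalties + interest = €396,000.0000 + €80,036.6084… = €476,036.61

€476,036.61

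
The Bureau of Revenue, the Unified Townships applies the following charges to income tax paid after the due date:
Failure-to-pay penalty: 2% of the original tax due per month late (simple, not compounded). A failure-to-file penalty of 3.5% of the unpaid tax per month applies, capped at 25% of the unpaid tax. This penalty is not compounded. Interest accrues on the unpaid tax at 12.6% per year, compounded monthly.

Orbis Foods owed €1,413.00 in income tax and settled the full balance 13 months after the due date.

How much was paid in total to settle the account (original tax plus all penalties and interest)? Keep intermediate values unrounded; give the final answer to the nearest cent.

€2,339.14

Failure-to-file: 13 × 3.5% × €1,413.00 = €642.92…, capped at 25% × €1,413.00 = €353.25
Failure-to-pay penalty = 2% × €1,413.00 × 13 mo = €367.38
Interest (12.6%/yr ÷ 12 = 1.05%/month): €1,413.00 × ((1 + 0.0105)^13 − 1) = €205.5059…
Total = €1,413.00 + €720.6300 + €205.5059… = €2,339.14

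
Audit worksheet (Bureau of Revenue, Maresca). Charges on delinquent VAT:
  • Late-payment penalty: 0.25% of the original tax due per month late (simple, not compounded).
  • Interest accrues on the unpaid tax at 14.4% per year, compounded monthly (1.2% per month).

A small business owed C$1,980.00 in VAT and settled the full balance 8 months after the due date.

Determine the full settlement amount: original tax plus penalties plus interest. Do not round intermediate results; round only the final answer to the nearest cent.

C$2,217.86

Late-payment penalty: 8 × 0.25% × C$1,980.00 = C$39.60
Interest: C$1,980.00 × ((1 + 0.012)^8 − 1) = C$1,980.00 × 0.1001302… = C$198.2579…
Total = C$1,980.00 + C$39.6000 + C$198.2579… = C$2,217.86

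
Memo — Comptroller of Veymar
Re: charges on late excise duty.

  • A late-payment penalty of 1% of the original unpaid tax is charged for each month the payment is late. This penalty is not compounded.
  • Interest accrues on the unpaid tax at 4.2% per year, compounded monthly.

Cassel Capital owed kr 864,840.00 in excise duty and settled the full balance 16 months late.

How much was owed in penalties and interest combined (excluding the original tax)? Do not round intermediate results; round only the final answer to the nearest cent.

Late-payment penalty = 1% × kr 864,840.00 × 16 mo = kr 138,374.40
Interest (4.2%/yr ÷ 12 = 0.35%/month): kr 864,840.00 × ((1 + 0.0035)^16 − 1) = kr 49,723.3578…
Penalties + interest = kr 138,374.4000 + kr 49,723.3578… = kr 188,097.76

kr 188,097.76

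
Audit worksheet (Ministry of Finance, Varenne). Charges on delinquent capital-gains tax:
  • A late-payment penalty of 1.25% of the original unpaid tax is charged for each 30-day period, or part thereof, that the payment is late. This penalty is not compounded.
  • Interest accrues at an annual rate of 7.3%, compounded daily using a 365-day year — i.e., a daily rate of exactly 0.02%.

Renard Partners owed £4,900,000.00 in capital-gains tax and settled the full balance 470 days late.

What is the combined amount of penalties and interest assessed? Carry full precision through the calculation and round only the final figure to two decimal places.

Penalty periods: ⌈470/30⌉ = 16; penalty = 16 × 1.25% × £4,900,000.00 = £980,000.00
Interest: £4,900,000.00 × ((1 + 0.0002)^470 − 1) = £4,900,000.00 × 0.09854942… = £482,892.1623…
Penalties + interest = £980,000.0000 + £482,892.1623… = £1,462,892.16

£1,462,892.16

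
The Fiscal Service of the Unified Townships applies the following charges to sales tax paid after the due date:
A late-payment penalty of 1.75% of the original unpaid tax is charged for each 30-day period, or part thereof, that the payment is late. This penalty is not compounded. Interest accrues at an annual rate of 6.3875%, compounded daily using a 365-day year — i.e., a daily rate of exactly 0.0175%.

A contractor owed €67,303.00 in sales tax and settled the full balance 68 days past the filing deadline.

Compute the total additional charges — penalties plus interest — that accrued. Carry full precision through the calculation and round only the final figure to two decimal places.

Penalty periods: ⌈68/30⌉ = 3; penalty = 3 × 1.75% × €67,303.00 = €3,533.41…
Interest: €67,303.00 × ((1 + 0.000175)^68 − 1) = €67,303.00 × 0.01197003… = €805.6191…
Penalties + interest = €3,533.4075 + €805.6191… = €4,339.03

€4,339.03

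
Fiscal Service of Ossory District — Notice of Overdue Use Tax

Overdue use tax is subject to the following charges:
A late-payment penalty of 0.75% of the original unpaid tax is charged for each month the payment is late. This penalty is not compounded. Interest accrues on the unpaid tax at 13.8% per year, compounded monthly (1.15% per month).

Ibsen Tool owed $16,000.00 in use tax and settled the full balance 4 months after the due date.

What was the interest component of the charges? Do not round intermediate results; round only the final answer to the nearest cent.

Interest: $16,000.00 × ((1 + 0.0115)^4 − 1) = $16,000.00 × 0.0467996… = $748.7936…

$748.79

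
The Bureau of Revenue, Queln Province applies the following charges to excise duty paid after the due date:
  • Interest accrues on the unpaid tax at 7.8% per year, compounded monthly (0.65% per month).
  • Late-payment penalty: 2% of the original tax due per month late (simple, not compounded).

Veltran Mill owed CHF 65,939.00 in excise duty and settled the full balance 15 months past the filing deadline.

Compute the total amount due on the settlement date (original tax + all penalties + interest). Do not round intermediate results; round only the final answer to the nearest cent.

CHF 92,450.68

Late-payment penalty: 15 × 2% × CHF 65,939.00 = CHF 19,781.70
Interest: CHF 65,939.00 × ((1 + 0.0065)^15 − 1) = CHF 65,939.00 × 0.1020637… = CHF 6,729.9767…
Total = CHF 65,939.00 + CHF 19,781.7000 + CHF 6,729.9767… = CHF 92,450.68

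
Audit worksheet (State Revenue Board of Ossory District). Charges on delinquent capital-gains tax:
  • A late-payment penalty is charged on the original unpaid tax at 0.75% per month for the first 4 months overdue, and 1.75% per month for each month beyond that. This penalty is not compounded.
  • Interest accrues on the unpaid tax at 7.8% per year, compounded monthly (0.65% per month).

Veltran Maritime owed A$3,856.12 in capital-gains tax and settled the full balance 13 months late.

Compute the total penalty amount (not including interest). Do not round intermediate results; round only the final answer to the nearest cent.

A$723.02

Penalty, months 1–4: 4 × 0.75% × A$3,856.12 = A$115.68…
Penalty, months 5–13: 9 × 1.75% × A$3,856.12 = A$607.34…
Total penalty = A$115.68… + A$607.34… = A$723.02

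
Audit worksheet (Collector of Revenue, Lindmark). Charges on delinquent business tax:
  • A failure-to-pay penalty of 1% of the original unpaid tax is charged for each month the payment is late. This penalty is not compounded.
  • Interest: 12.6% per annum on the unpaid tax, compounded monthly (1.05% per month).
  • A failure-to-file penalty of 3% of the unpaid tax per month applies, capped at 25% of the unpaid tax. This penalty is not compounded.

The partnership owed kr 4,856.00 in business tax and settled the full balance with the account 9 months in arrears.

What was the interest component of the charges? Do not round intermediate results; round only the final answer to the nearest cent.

Interest: kr 4,856.00 × ((1 + 0.0105)^9 − 1) = kr 4,856.00 × 0.0985678… = kr 478.6452…

kr 478.65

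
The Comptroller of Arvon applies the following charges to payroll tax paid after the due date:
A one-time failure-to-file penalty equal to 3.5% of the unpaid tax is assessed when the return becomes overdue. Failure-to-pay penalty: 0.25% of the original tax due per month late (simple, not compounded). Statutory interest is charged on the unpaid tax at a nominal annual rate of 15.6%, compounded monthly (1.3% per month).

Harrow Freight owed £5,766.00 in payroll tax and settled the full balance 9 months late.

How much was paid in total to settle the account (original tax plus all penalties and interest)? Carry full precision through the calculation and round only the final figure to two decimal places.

Failure-to-file penalty: 3.5% × £5,766.00 = £201.81
Failure-to-pay penalty: 9 × 0.25% × £5,766.00 = £129.74…
Interest: £5,766.00 × ((1 + 0.013)^9 − 1) = £5,766.00 × 0.1232722… = £710.7875…
Total = £5,766.00 + £331.5450 + £710.7875… = £6,808.33

£6,808.33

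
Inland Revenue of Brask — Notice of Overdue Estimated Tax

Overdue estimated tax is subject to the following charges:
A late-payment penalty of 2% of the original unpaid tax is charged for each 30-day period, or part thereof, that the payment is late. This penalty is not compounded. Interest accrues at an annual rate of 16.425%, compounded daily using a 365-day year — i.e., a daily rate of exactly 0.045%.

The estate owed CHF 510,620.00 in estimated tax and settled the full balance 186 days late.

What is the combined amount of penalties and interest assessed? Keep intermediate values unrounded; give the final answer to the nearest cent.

CHF 116,054.83

Penalty periods: ⌈186/30⌉ = 7; penalty = 7 × 2% × CHF 510,620.00 = CHF 71,486.80
Interest: CHF 510,620.00 × ((1 + 0.00045)^186 − 1) = CHF 510,620.00 × 0.08728218… = CHF 44,568.0287…
Penalties + interest = CHF 71,486.8000 + CHF 44,568.0287… = CHF 116,054.83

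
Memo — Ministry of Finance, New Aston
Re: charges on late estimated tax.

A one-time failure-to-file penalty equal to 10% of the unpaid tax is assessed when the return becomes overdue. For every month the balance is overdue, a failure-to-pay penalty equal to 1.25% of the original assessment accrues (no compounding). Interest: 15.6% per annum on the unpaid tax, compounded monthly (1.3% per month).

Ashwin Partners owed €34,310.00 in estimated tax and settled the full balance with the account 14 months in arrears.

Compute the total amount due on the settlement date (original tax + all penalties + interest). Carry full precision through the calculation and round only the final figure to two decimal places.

€50,545.77

Failure-to-file penalty: 10% × €34,310.00 = €3,431.00
Failure-to-pay penalty: 14 × 1.25% × €34,310.00 = €6,004.25
Interest: €34,310.00 × ((1 + 0.013)^14 − 1) = €34,310.00 × 0.1982081… = €6,800.5184…
Total = €34,310.00 + €9,435.2500 + €6,800.5184… = €50,545.77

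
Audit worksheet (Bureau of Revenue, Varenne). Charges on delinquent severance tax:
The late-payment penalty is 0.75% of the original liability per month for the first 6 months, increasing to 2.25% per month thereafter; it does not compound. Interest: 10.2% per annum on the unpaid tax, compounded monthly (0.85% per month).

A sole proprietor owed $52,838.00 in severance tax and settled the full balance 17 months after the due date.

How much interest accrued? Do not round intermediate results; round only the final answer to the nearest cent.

Interest: $52,838.00 × ((1 + 0.0085)^17 − 1) = $52,838.00 × 0.1547563… = $8,177.0138…

$8,177.01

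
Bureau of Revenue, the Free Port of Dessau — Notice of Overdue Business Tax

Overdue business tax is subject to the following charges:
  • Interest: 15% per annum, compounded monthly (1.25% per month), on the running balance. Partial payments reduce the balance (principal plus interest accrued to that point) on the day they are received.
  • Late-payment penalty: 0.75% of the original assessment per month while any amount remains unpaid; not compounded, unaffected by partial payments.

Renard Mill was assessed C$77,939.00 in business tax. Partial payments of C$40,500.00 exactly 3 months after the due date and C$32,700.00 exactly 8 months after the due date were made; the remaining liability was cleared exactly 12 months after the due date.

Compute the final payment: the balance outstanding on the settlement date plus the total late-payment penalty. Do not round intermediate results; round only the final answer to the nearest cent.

C$17,825.81

Balance at month 3: C$77,939.0000 × (1 + 0.0125)^3 = C$80,898.3986…
After C$40,500.00 payment: C$80,898.3986… − C$40,500.00 = C$40,398.3986…
Balance at month 8: C$40,398.3986… × (1 + 0.0125)^5 = C$42,987.2150…
After C$32,700.00 payment: C$42,987.2150… − C$32,700.00 = C$10,287.2150…
Balance at month 12: C$10,287.2150… × (1 + 0.0125)^4 = C$10,811.3007…
Penalty: 12 × 0.75% × C$77,939.00 = C$7,014.51
Final settlement = outstanding balance + penalty = C$10,811.3007… + C$7,014.51 = C$17,825.81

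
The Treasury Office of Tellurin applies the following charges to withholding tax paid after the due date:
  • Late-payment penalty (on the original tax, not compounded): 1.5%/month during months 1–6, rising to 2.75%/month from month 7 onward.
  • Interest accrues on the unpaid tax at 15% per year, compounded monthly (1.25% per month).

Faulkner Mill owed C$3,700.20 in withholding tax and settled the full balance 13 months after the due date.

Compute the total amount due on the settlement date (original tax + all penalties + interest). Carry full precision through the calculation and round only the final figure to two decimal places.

C$5,394.02

Penalty, months 1–6: 6 × 1.5% × C$3,700.20 = C$333.02…
Penalty, months 7–13: 7 × 2.75% × C$3,700.20 = C$712.29…
Interest: C$3,700.20 × ((1 + 0.0125)^13 − 1) = C$3,700.20 × 0.1752639… = C$648.5117…
Total = C$3,700.20 + C$1,045.3065 + C$648.5117… = C$5,394.02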